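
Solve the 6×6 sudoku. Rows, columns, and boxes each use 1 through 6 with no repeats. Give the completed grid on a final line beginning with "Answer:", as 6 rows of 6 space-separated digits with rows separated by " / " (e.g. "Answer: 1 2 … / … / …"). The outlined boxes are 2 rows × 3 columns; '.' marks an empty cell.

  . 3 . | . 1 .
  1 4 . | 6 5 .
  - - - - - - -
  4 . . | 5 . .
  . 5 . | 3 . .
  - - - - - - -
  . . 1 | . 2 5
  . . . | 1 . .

Step 1. [r3c5∈{6}] nothing but 6 survives at r3c5 ⇒ r3c5=6.
Step 2. [r2c3∈{2}] r2c3 is down to just 2, so r2c3=2.
Step 3. [r6c6∈{3,4,6}] 6 has one home in col 6: r6c6. So r6c6=6.
Step 4. [r6c5∈{3,4}] col 5 places 3 nowhere but r6c5. So r6c5=3.
Step 5. [r4c6∈{1,2,4}] r4c6 is the only open cell in row 4 admitting 1, so r4c6=1.
Step 6. [r4c1∈{2,6}] in row 4, 2 fits only at r4c1. So r4c1=2.
Step 7. [r1c6∈{2,4}] 4 has one home in col 6: r1c6. So r1c6=4.
Step 8. [r6c1∈{5}] r6c1's peers cover all but 5 ⇒ r6c1=5.
Step 9. [r1c1∈{6}] nothing but 6 survives at r1c1 ⇒ r1c1=6.
Step 10. [r5c2∈{6}] only 6 remains possible at r5c2, so r5c2=6.
Step 11. [r3c3∈{3}] only 3 remains possible at r3c3. So r3c3=3.
Step 12. [r1c3∈{5}] r1c3's peers cover all but 5 ⇒ r1c3=5.
Step 13. [r5c1∈{3}] r5c1's peers cover all but 3. So r5c1=3.
Step 14. [r5c4∈{4}] r5c4's peers cover all but 4 ⇒ r5c4=4.
Step 15. [r6c2∈{2}] r6c2's peers cover all but 2, so r6c2=2.
Step 16. [r2c6∈{3}] r2c6 has the single candidate 3. So r2c6=3.
Step 17. [r3c2∈{1}] nothing but 1 survives at r3c2. So r3c2=1.
Step 18. [r4c5∈{4}] only 4 remains possible at r4c5 ⇒ r4c5=4.
Step 19. [r3c6∈{2}] only 2 remains possible at r3c6 ⇒ r3c6=2.
Step 20. [r6c3∈{4}] only 4 remains possible at r6c3, so r6c3=4.
Step 21. [r1c4∈{2}] only 2 remains possible at r1c4 ⇒ r1c4=2.
Step 22. [r4c3∈{6}] only 6 remains possible at r4c3. So r4c3=6.

Answer: 6 3 5 2 1 4 / 1 4 2 6 5 3 / 4 1 3 5 6 2 / 2 5 6 3 4 1 / 3 6 1 4 2 5 / 5 2 4 1 3 6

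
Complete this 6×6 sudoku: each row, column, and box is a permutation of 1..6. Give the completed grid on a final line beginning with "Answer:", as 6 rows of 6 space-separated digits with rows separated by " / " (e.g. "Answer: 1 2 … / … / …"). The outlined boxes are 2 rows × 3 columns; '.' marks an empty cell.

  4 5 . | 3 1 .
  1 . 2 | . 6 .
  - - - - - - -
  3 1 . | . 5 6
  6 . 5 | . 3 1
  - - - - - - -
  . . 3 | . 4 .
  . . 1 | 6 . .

Step 1. [r6c5∈{2}] r6c5 is down to just 2. So r6c5=2.
Step 2. [r5c6∈{5}] r5c6's peers cover all but 5 ⇒ r5c6=5.
Step 3. [r4c2∈{2,4}] box 3 places 2 nowhere but r4c2, so r4c2=2.
Step 4. [r4c4∈{4}] r4c4 has the single candidate 4 ⇒ r4c4=4.
Step 5. [r1c3∈{6}] only 6 remains possible at r1c3. So r1c3=6.
Step 6. [r2c2∈{3}] r2c2's peers cover all but 3 ⇒ r2c2=3.
Step 7. [r3c4∈{2}] only 2 remains possible at r3c4. So r3c4=2.
Step 8. [r1c6∈{2}] only 2 remains possible at r1c6, so r1c6=2.
Step 9. [r6c6∈{3}] r6c6 is down to just 3, so r6c6=3.
Step 10. [r5c4∈{1}] r5c4 is down to just 1, so r5c4=1.
Step 11. [r5c1∈{2}] r5c1 is down to just 2. So r5c1=2.
Step 12. [r2c4∈{5}] r2c4 has the single candidate 5, so r2c4=5.
Step 13. [r5c2∈{6}] r5c2's peers cover all but 6 ⇒ r5c2=6.
Step 14. [r2c6∈{4}] r2c6 has the single candidate 4, so r2c6=4.
Step 15. [r6c1∈{5}] r6c1 is down to just 5 ⇒ r6c1=5.
Step 16. [r6c2∈{4}] nothing but 4 survives at r6c2, so r6c2=4.
Step 17. [r3c3∈{4}] r3c3 has the single candidate 4. So r3c3=4.

Answer: 4 5 6 3 1 2 / 1 3 2 5 6 4 / 3 1 4 2 5 6 / 6 2 5 4 3 1 / 2 6 3 1 4 5 / 5 4 1 6 2 3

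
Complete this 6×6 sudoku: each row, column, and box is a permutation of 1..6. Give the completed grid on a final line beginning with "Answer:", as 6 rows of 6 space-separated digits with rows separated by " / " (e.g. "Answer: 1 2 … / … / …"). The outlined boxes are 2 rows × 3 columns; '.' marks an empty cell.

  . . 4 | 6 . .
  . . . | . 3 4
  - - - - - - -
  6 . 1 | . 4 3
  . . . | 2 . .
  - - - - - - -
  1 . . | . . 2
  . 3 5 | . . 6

Step 1. [r2c3∈{2,6}] in col 3, 2 fits only at r2c3. So r2c3=2.
Step 2. [r3c4∈{5}] nothing but 5 survives at r3c4, so r3c4=5.
Step 3. [r2c1∈{5}] r2c1's peers cover all but 5, so r2c1=5.
Step 4. [r2c4∈{1}] r2c4 has the single candidate 1. So r2c4=1.
Step 5. [r6c4∈{4}] r6c4 is down to just 4 ⇒ r6c4=4.
Step 6. [r5c2∈{4,6}] r5c2 is the only open cell in row 5 admitting 4 ⇒ r5c2=4.
Step 7. [r4c1∈{3,4}] across row 4, 4 lands solely at r4c1. So r4c1=4.
Step 8. [r6c5∈{1}] r6c5's peers cover all but 1, so r6c5=1.
Step 9. [r5c5∈{5}] nothing but 5 survives at r5c5 ⇒ r5c5=5.
Step 10. [r1c5∈{2}] nothing but 2 survives at r1c5. So r1c5=2.
Step 11. [r4c6∈{1}] nothing but 1 survives at r4c6. So r4c6=1.
Step 12. [r3c2∈{2}] r3c2 is down to just 2. So r3c2=2.
Step 13. [r5c4∈{3}] r5c4's peers cover all but 3 ⇒ r5c4=3.
Step 14. [r2c2∈{6}] r2c2 is down to just 6 ⇒ r2c2=6.
Step 15. [r1c6∈{5}] r1c6 is down to just 5. So r1c6=5.
Step 16. [r1c1∈{3}] nothing but 3 survives at r1c1, so r1c1=3.
Step 17. [r4c2∈{5}] only 5 remains possible at r4c2. So r4c2=5.
Step 18. [r1c2∈{1}] only 1 remains possible at r1c2. So r1c2=1.
Step 19. [r4c5∈{6}] r4c5 is down to just 6 ⇒ r4c5=6.
Step 20. [r4c3∈{3}] r4c3's peers cover all but 3 ⇒ r4c3=3.
Step 21. [r6c1∈{2}] r6c1's peers cover all but 2. So r6c1=2.
Step 22. [r5c3∈{6}] r5c3 has the single candidate 6 ⇒ r5c3=6.

Answer: 3 1 4 6 2 5 / 5 6 2 1 3 4 / 6 2 1 5 4 3 / 4 5 3 2 6 1 / 1 4 6 3 5 2 / 2 3 5 4 1 6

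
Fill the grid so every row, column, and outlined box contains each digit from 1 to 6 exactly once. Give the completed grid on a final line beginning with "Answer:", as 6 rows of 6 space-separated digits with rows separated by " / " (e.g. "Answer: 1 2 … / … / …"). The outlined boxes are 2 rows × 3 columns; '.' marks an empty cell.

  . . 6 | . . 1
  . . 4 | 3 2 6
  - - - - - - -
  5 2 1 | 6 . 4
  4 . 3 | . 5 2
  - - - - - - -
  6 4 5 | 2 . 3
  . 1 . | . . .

Step 1. [r1c4∈{4,5}] box 2 places 5 nowhere but r1c4 ⇒ r1c4=5.
Step 2. [r1c1∈{2,3}] in row 1, 2 fits only at r1c1. So r1c1=2.
Step 3. [r1c5∈{4}] r1c5 has the single candidate 4. So r1c5=4.
Step 4. [r6c4∈{4}] r6c4 is down to just 4 ⇒ r6c4=4.
Step 5. [r1c2∈{3}] r1c2's peers cover all but 3 ⇒ r1c2=3.
Step 6. [r6c3∈{2}] nothing but 2 survives at r6c3, so r6c3=2.
Step 7. [r6c1∈{3}] only 3 remains possible at r6c1, so r6c1=3.
Step 8. [r4c4∈{1}] r4c4 has the single candidate 1 ⇒ r4c4=1.
Step 9. [r5c5∈{1}] r5c5's peers cover all but 1 ⇒ r5c5=1.
Step 10. [r6c6∈{5}] only 5 remains possible at r6c6 ⇒ r6c6=5.
Step 11. [r3c5∈{3}] only 3 remains possible at r3c5 ⇒ r3c5=3.
Step 12. [r4c2∈{6}] r4c2's peers cover all but 6, so r4c2=6.
Step 13. [r6c5∈{6}] r6c5's peers cover all but 6 ⇒ r6c5=6.
Step 14. [r2c2∈{5}] r2c2 is down to just 5. So r2c2=5.
Step 15. [r2c1∈{1}] r2c1's peers cover all but 1 ⇒ r2c1=1.

Answer: 2 3 6 5 4 1 / 1 5 4 3 2 6 / 5 2 1 6 3 4 / 4 6 3 1 5 2 / 6 4 5 2 1 3 / 3 1 2 4 6 5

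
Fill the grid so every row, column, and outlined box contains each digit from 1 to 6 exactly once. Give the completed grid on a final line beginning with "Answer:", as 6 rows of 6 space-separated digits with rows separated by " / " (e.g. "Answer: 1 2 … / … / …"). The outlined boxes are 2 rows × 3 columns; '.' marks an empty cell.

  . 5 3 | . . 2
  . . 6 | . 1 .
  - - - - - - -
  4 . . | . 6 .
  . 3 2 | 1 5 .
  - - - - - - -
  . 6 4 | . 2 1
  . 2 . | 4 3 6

Step 1. [r2c6∈{3,4,5}] col 6 places 5 nowhere but r2c6, so r2c6=5.
Step 2. [r3c3∈{1,5}] 5 has one home in row 3: r3c3, so r3c3=5.
Step 3. [r6c1∈{1,5}] in row 6, 5 fits only at r6c1 ⇒ r6c1=5.
Step 4. [r2c4∈{3}] nothing but 3 survives at r2c4 ⇒ r2c4=3.
Step 5. [r1c1∈{1}] r1c1 has the single candidate 1, so r1c1=1.
Step 6. [r4c1∈{6}] r4c1 has the single candidate 6 ⇒ r4c1=6.
Step 7. [r5c4∈{5}] r5c4 has the single candidate 5. So r5c4=5.
Step 8. [r2c1∈{2}] r2c1 has the single candidate 2 ⇒ r2c1=2.
Step 9. [r5c1∈{3}] r5c1's peers cover all but 3. So r5c1=3.
Step 10. [r2c2∈{4}] r2c2 has the single candidate 4, so r2c2=4.
Step 11. [r1c4∈{6}] r1c4 has the single candidate 6, so r1c4=6.
Step 12. [r1c5∈{4}] r1c5's peers cover all but 4 ⇒ r1c5=4.
Step 13. [r3c2∈{1}] r3c2's peers cover all but 1 ⇒ r3c2=1.
Step 14. [r6c3∈{1}] only 1 remains possible at r6c3 ⇒ r6c3=1.
Step 15. [r3c6∈{3}] r3c6 is down to just 3, so r3c6=3.
Step 16. [r4c6∈{4}] only 4 remains possible at r4c6. So r4c6=4.
Step 17. [r3c4∈{2}] r3c4 has the single candidate 2 ⇒ r3c4=2.

Answer: 1 5 3 6 4 2 / 2 4 6 3 1 5 / 4 1 5 2 6 3 / 6 3 2 1 5 4 / 3 6 4 5 2 1 / 5 2 1 4 3 6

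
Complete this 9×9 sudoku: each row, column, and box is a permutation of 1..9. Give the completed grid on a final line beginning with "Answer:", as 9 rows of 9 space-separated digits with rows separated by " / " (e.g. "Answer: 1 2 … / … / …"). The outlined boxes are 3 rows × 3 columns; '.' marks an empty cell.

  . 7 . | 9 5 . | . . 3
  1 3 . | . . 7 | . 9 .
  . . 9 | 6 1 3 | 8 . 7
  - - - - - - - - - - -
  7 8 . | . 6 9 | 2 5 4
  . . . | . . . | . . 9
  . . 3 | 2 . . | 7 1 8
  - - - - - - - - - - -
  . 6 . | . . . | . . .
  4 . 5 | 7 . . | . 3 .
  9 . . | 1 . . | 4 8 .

Step 1. [r9c2∈{2}] r9c2's peers cover all but 2 ⇒ r9c2=2.
Step 2. [r6c5∈{4}] only 4 remains possible at r6c5 ⇒ r6c5=4.
Step 3. [r6c6∈{5}] r6c6 is down to just 5. So r6c6=5.
Step 4. [r7c4∈{3,4,5,8}] in col 4, 5 fits only at r7c4, so r7c4=5.
Step 5. [r5c8∈{6}] r5c8's peers cover all but 6. So r5c8=6.
Step 6. [r8c2∈{1}] r8c2's peers cover all but 1. So r8c2=1.
Step 7. [r2c4∈{4,8}] in col 4, 4 fits only at r2c4 ⇒ r2c4=4.
Step 8. [r5c4∈{3,8}] col 4 places 8 nowhere but r5c4, so r5c4=8.
Step 9. [r9c5∈{3}] only 3 remains possible at r9c5 ⇒ r9c5=3.
Step 10. [r1c7∈{1,6}] r1c7 is the only open cell in row 1 admitting 1 ⇒ r1c7=1.
Step 11. [r7c7∈{9}] r7c7 is down to just 9 ⇒ r7c7=9.
Step 12. [r8c7∈{6}] only 6 remains possible at r8c7 ⇒ r8c7=6.
Step 13. [r8c9∈{2}] only 2 remains possible at r8c9 ⇒ r8c9=2.
Step 14. [r8c6∈{8}] only 8 remains possible at r8c6, so r8c6=8.
Step 15. [r1c6∈{2}] r1c6's peers cover all but 2, so r1c6=2.
Step 16. [r2c3∈{2,6,8}] r2c3 is the only open cell in row 2 admitting 2 ⇒ r2c3=2.
Step 17. [r1c3∈{4,6,8}] r1c3 is the only open cell in col 3 admitting 6 ⇒ r1c3=6.
Step 18. [r3c2∈{4,5}] r3c2 is the only open cell in box 1 admitting 4, so r3c2=4.
Step 19. [r7c3∈{7,8}] across col 3, 8 lands solely at r7c3 ⇒ r7c3=8.
Step 20. [r9c9∈{5}] r9c9 has the single candidate 5. So r9c9=5.
Step 21. [r5c2∈{5}] nothing but 5 survives at r5c2, so r5c2=5.
Step 22. [r5c3∈{1,4}] r5c3 is the only open cell in row 5 admitting 4 ⇒ r5c3=4.
Step 23. [r7c6∈{4}] r7c6 is down to just 4 ⇒ r7c6=4.
Step 24. [r5c7∈{3}] r5c7 is down to just 3 ⇒ r5c7=3.
Step 25. [r1c1∈{8}] r1c1 has the single candidate 8, so r1c1=8.
Step 26. [r1c8∈{4}] nothing but 4 survives at r1c8, so r1c8=4.
Step 27. [r9c6∈{6}] r9c6 has the single candidate 6, so r9c6=6.
Step 28. [r7c9∈{1}] nothing but 1 survives at r7c9. So r7c9=1.
Step 29. [r7c5∈{2}] r7c5 is down to just 2, so r7c5=2.
Step 30. [r8c5∈{9}] r8c5 has the single candidate 9, so r8c5=9.
Step 31. [r3c1∈{5}] r3c1 has the single candidate 5, so r3c1=5.
Step 32. [r9c3∈{7}] r9c3's peers cover all but 7. So r9c3=7.
Step 33. [r4c4∈{3}] r4c4's peers cover all but 3. So r4c4=3.
Step 34. [r7c8∈{7}] nothing but 7 survives at r7c8. So r7c8=7.
Step 35. [r2c9∈{6}] r2c9's peers cover all but 6, so r2c9=6.
Step 36. [r4c3∈{1}] r4c3 is down to just 1. So r4c3=1.
Step 37. [r2c7∈{5}] r2c7 is down to just 5. So r2c7=5.
Step 38. [r5c1∈{2}] only 2 remains possible at r5c1. So r5c1=2.
Step 39. [r5c6∈{1}] r5c6 has the single candidate 1 ⇒ r5c6=1.
Step 40. [r2c5∈{8}] nothing but 8 survives at r2c5, so r2c5=8.
Step 41. [r5c5∈{7}] r5c5 has the single candidate 7, so r5c5=7.
Step 42. [r6c2∈{9}] nothing but 9 survives at r6c2. So r6c2=9.
Step 43. [r3c8∈{2}] only 2 remains possible at r3c8. So r3c8=2.
Step 44. [r7c1∈{3}] r7c1's peers cover all but 3 ⇒ r7c1=3.
Step 45. [r6c1∈{6}] r6c1 has the single candidate 6. So r6c1=6.

Answer: 8 7 6 9 5 2 1 4 3 / 1 3 2 4 8 7 5 9 6 / 5 4 9 6 1 3 8 2 7 / 7 8 1 3 6 9 2 5 4 / 2 5 4 8 7 1 3 6 9 / 6 9 3 2 4 5 7 1 8 / 3 6 8 5 2 4 9 7 1 / 4 1 5 7 9 8 6 3 2 / 9 2 7 1 3 6 4 8 5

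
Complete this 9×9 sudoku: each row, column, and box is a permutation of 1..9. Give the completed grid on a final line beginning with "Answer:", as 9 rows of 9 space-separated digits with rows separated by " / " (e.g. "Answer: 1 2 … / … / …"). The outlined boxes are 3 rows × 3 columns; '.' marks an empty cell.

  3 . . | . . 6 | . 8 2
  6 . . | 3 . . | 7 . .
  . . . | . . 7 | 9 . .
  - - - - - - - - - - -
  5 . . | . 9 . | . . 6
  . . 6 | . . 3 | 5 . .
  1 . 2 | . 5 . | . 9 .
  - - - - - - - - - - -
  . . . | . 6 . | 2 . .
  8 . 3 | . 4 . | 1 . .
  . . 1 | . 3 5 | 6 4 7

Step 1. [r5c5∈{1,2,7,8}] across col 5, 7 lands solely at r5c5 ⇒ r5c5=7.
Step 2. [r9c4∈{2,8,9}] in row 9, 8 fits only at r9c4 ⇒ r9c4=8.
Step 3. [r6c2∈{3,4,7,8}] row 6 places 7 nowhere but r6c2. So r6c2=7.
Step 4. [r1c7∈{4}] only 4 remains possible at r1c7, so r1c7=4.
Step 5. [r8c8∈{5}] r8c8 has the single candidate 5 ⇒ r8c8=5.
Step 6. [r2c8∈{1}] nothing but 1 survives at r2c8 ⇒ r2c8=1.
Step 7. [r1c5∈{1}] r1c5 has the single candidate 1. So r1c5=1.
Step 8. [r8c9∈{9}] r8c9 is down to just 9. So r8c9=9.
Step 9. [r4c2∈{3,4,8}] col 2 places 3 nowhere but r4c2, so r4c2=3.
Step 10. [r4c7∈{8}] only 8 remains possible at r4c7. So r4c7=8.
Step 11. [r4c3∈{4}] nothing but 4 survives at r4c3, so r4c3=4.
Step 12. [r7c1∈{4,7,9}] 7 has one home in col 1: r7c1. So r7c1=7.
Step 13. [r3c1∈{2,4}] r3c1 is the only open cell in col 1 admitting 4. So r3c1=4.
Step 14. [r8c6∈{2}] r8c6 has the single candidate 2, so r8c6=2.
Step 15. [r3c2∈{1,2,5,8}] r3c2 is the only open cell in row 3 admitting 1 ⇒ r3c2=1.
Step 16. [r2c2∈{2,5,8,9}] across box 1, 2 lands solely at r2c2, so r2c2=2.
Step 17. [r9c2∈{9}] r9c2 has the single candidate 9, so r9c2=9.
Step 18. [r1c2∈{5}] r1c2 has the single candidate 5. So r1c2=5.
Step 19. [r2c6∈{4,8,9}] in row 2, 4 fits only at r2c6 ⇒ r2c6=4.
Step 20. [r4c6∈{1}] r4c6 has the single candidate 1 ⇒ r4c6=1.
Step 21. [r4c4∈{2}] only 2 remains possible at r4c4. So r4c4=2.
Step 22. [r5c4∈{4}] only 4 remains possible at r5c4, so r5c4=4.
Step 23. [r2c3∈{8,9}] row 2 places 9 nowhere but r2c3. So r2c3=9.
Step 24. [r7c8∈{3}] r7c8 has the single candidate 3. So r7c8=3.
Step 25. [r3c9∈{3,5}] in row 3, 3 fits only at r3c9 ⇒ r3c9=3.
Step 26. [r2c5∈{8}] r2c5 is down to just 8, so r2c5=8.
Step 27. [r7c6∈{9}] nothing but 9 survives at r7c6. So r7c6=9.
Step 28. [r1c4∈{9}] only 9 remains possible at r1c4, so r1c4=9.
Step 29. [r2c9∈{5}] nothing but 5 survives at r2c9, so r2c9=5.
Step 30. [r5c2∈{8}] nothing but 8 survives at r5c2, so r5c2=8.
Step 31. [r8c2∈{6}] r8c2's peers cover all but 6, so r8c2=6.
Step 32. [r6c6∈{8}] nothing but 8 survives at r6c6. So r6c6=8.
Step 33. [r1c3∈{7}] r1c3's peers cover all but 7. So r1c3=7.
Step 34. [r7c9∈{8}] r7c9 is down to just 8 ⇒ r7c9=8.
Step 35. [r7c3∈{5}] nothing but 5 survives at r7c3, so r7c3=5.
Step 36. [r6c7∈{3}] only 3 remains possible at r6c7, so r6c7=3.
Step 37. [r7c2∈{4}] only 4 remains possible at r7c2, so r7c2=4.
Step 38. [r3c3∈{8}] r3c3 is down to just 8, so r3c3=8.
Step 39. [r4c8∈{7}] r4c8 is down to just 7, so r4c8=7.
Step 40. [r5c9∈{1}] only 1 remains possible at r5c9, so r5c9=1.
Step 41. [r3c4∈{5}] r3c4's peers cover all but 5. So r3c4=5.
Step 42. [r9c1∈{2}] r9c1 has the single candidate 2. So r9c1=2.
Step 43. [r3c8∈{6}] nothing but 6 survives at r3c8. So r3c8=6.
Step 44. [r6c4∈{6}] r6c4 is down to just 6, so r6c4=6.
Step 45. [r3c5∈{2}] only 2 remains possible at r3c5. So r3c5=2.
Step 46. [r5c1∈{9}] only 9 remains possible at r5c1. So r5c1=9.
Step 47. [r6c9∈{4}] r6c9 has the single candidate 4 ⇒ r6c9=4.
Step 48. [r7c4∈{1}] r7c4 is down to just 1. So r7c4=1.
Step 49. [r5c8∈{2}] r5c8's peers cover all but 2. So r5c8=2.
Step 50. [r8c4∈{7}] r8c4 is down to just 7 ⇒ r8c4=7.

Answer: 3 5 7 9 1 6 4 8 2 / 6 2 9 3 8 4 7 1 5 / 4 1 8 5 2 7 9 6 3 / 5 3 4 2 9 1 8 7 6 / 9 8 6 4 7 3 5 2 1 / 1 7 2 6 5 8 3 9 4 / 7 4 5 1 6 9 2 3 8 / 8 6 3 7 4 2 1 5 9 / 2 9 1 8 3 5 6 4 7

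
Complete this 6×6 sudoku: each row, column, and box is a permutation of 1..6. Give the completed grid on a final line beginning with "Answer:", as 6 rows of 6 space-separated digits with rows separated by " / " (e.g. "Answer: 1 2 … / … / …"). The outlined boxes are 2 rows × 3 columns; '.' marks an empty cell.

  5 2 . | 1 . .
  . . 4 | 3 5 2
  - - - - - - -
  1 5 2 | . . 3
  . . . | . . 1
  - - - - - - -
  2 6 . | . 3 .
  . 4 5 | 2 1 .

Step 1. [r4c1∈{3,4,6}] across col 1, 4 lands solely at r4c1 ⇒ r4c1=4.
Step 2. [r4c3∈{3,6}] box 3 places 6 nowhere but r4c3, so r4c3=6.
Step 3. [r5c6∈{4,5}] in col 6, 5 fits only at r5c6, so r5c6=5.
Step 4. [r1c6∈{4,6}] 4 has one home in col 6: r1c6. So r1c6=4.
Step 5. [r3c4∈{4,6}] in col 4, 6 fits only at r3c4 ⇒ r3c4=6.
Step 6. [r1c5∈{6}] r1c5's peers cover all but 6 ⇒ r1c5=6.
Step 7. [r2c2∈{1}] nothing but 1 survives at r2c2, so r2c2=1.
Step 8. [r4c4∈{5}] nothing but 5 survives at r4c4, so r4c4=5.
Step 9. [r6c6∈{6}] r6c6 has the single candidate 6, so r6c6=6.
Step 10. [r5c4∈{4}] r5c4's peers cover all but 4, so r5c4=4.
Step 11. [r6c1∈{3}] r6c1 has the single candidate 3, so r6c1=3.
Step 12. [r1c3∈{3}] r1c3's peers cover all but 3. So r1c3=3.
Step 13. [r4c5∈{2}] r4c5's peers cover all but 2 ⇒ r4c5=2.
Step 14. [r4c2∈{3}] only 3 remains possible at r4c2. So r4c2=3.
Step 15. [r5c3∈{1}] only 1 remains possible at r5c3, so r5c3=1.
Step 16. [r2c1∈{6}] r2c1's peers cover all but 6. So r2c1=6.
Step 17. [r3c5∈{4}] r3c5 has the single candidate 4. So r3c5=4.

Answer: 5 2 3 1 6 4 / 6 1 4 3 5 2 / 1 5 2 6 4 3 / 4 3 6 5 2 1 / 2 6 1 4 3 5 / 3 4 5 2 1 6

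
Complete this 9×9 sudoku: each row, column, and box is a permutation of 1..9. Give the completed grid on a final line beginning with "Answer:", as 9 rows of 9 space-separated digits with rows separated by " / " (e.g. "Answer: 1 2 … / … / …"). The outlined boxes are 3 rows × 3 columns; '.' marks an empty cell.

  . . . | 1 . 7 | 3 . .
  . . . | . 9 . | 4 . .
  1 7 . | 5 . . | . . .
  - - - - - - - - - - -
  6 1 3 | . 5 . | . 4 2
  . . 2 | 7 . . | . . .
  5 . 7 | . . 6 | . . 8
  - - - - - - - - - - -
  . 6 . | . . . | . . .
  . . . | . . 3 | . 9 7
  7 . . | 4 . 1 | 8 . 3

Step 1. [r3c5∈{2,3,4,6,8}] r3c5 is the only open cell in row 3 admitting 3, so r3c5=3.
Step 2. [r7c6∈{2,5,8,9}] across col 6, 5 lands solely at r7c6. So r7c6=5.
Step 3. [r7c4∈{2,8,9}] in box 8, 9 fits only at r7c4. So r7c4=9.
Step 4. [r2c8∈{1,2,5,6,7,8}] across row 2, 7 lands solely at r2c8, so r2c8=7.
Step 5. [r4c4∈{8}] only 8 remains possible at r4c4. So r4c4=8.
Step 6. [r5c8∈{1,3,5,6}] row 5 places 3 nowhere but r5c8. So r5c8=3.
Step 7. [r6c8∈{1}] r6c8 has the single candidate 1. So r6c8=1.
Step 8. [r7c8∈{2}] r7c8's peers cover all but 2. So r7c8=2.
Step 9. [r6c7∈{9}] r6c7's peers cover all but 9, so r6c7=9.
Step 10. [r6c2∈{4}] nothing but 4 survives at r6c2, so r6c2=4.
Step 11. [r6c5∈{2}] r6c5 has the single candidate 2, so r6c5=2.
Step 12. [r9c2∈{2,5,9}] in row 9, 2 fits only at r9c2. So r9c2=2.
Step 13. [r9c5∈{6}] r9c5's peers cover all but 6 ⇒ r9c5=6.
Step 14. [r8c5∈{8}] r8c5's peers cover all but 8, so r8c5=8.
Step 15. [r8c2∈{5}] r8c2's peers cover all but 5. So r8c2=5.
Step 16. [r1c1∈{2,4,8,9}] in row 1, 2 fits only at r1c1. So r1c1=2.
Step 17. [r5c1∈{8,9}] in col 1, 9 fits only at r5c1, so r5c1=9.
Step 18. [r1c2∈{8,9}] col 2 places 9 nowhere but r1c2, so r1c2=9.
Step 19. [r2c9∈{1,5,6}] row 2 places 1 nowhere but r2c9, so r2c9=1.
Step 20. [r7c1∈{3,4,8}] 3 has one home in row 7: r7c1, so r7c1=3.
Step 21. [r7c3∈{1,4,8}] row 7 places 8 nowhere but r7c3 ⇒ r7c3=8.
Step 22. [r1c5∈{4}] r1c5 is down to just 4. So r1c5=4.
Step 23. [r8c7∈{1,6}] in row 8, 6 fits only at r8c7, so r8c7=6.
Step 24. [r5c9∈{5,6}] 6 has one home in row 5: r5c9. So r5c9=6.
Step 25. [r1c8∈{5,6,8}] in row 1, 8 fits only at r1c8 ⇒ r1c8=8.
Step 26. [r1c3∈{5,6}] across row 1, 6 lands solely at r1c3 ⇒ r1c3=6.
Step 27. [r2c1∈{8}] r2c1 is down to just 8, so r2c1=8.
Step 28. [r2c6∈{2}] r2c6 is down to just 2 ⇒ r2c6=2.
Step 29. [r8c1∈{4}] r8c1 has the single candidate 4. So r8c1=4.
Step 30. [r4c6∈{9}] r4c6's peers cover all but 9. So r4c6=9.
Step 31. [r2c2∈{3}] r2c2's peers cover all but 3 ⇒ r2c2=3.
Step 32. [r5c5∈{1}] nothing but 1 survives at r5c5. So r5c5=1.
Step 33. [r2c4∈{6}] nothing but 6 survives at r2c4, so r2c4=6.
Step 34. [r9c3∈{9}] r9c3 is down to just 9, so r9c3=9.
Step 35. [r5c2∈{8}] only 8 remains possible at r5c2 ⇒ r5c2=8.
Step 36. [r7c7∈{1}] nothing but 1 survives at r7c7, so r7c7=1.
Step 37. [r8c4∈{2}] r8c4 is down to just 2, so r8c4=2.
Step 38. [r9c8∈{5}] nothing but 5 survives at r9c8. So r9c8=5.
Step 39. [r4c7∈{7}] r4c7 has the single candidate 7 ⇒ r4c7=7.
Step 40. [r3c8∈{6}] r3c8 is down to just 6. So r3c8=6.
Step 41. [r5c6∈{4}] r5c6's peers cover all but 4 ⇒ r5c6=4.
Step 42. [r3c9∈{9}] r3c9 is down to just 9 ⇒ r3c9=9.
Step 43. [r3c3∈{4}] only 4 remains possible at r3c3. So r3c3=4.
Step 44. [r3c6∈{8}] nothing but 8 survives at r3c6. So r3c6=8.
Step 45. [r1c9∈{5}] r1c9 is down to just 5 ⇒ r1c9=5.
Step 46. [r3c7∈{2}] r3c7 is down to just 2, so r3c7=2.
Step 47. [r5c7∈{5}] r5c7's peers cover all but 5 ⇒ r5c7=5.
Step 48. [r7c5∈{7}] only 7 remains possible at r7c5. So r7c5=7.
Step 49. [r2c3∈{5}] r2c3's peers cover all but 5. So r2c3=5.
Step 50. [r8c3∈{1}] r8c3's peers cover all but 1. So r8c3=1.
Step 51. [r7c9∈{4}] r7c9 has the single candidate 4, so r7c9=4.
Step 52. [r6c4∈{3}] r6c4 is down to just 3, so r6c4=3.

Answer: 2 9 6 1 4 7 3 8 5 / 8 3 5 6 9 2 4 7 1 / 1 7 4 5 3 8 2 6 9 / 6 1 3 8 5 9 7 4 2 / 9 8 2 7 1 4 5 3 6 / 5 4 7 3 2 6 9 1 8 / 3 6 8 9 7 5 1 2 4 / 4 5 1 2 8 3 6 9 7 / 7 2 9 4 6 1 8 5 3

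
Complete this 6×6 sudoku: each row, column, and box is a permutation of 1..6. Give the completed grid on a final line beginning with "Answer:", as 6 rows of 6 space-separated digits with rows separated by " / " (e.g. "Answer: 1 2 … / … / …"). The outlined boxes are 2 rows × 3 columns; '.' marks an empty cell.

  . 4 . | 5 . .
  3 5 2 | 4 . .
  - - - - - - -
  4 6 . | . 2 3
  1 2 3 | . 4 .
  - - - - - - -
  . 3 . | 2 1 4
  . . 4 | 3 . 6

Step 1. [r1c1∈{6}] nothing but 6 survives at r1c1. So r1c1=6.
Step 2. [r5c1∈{5}] r5c1 is down to just 5, so r5c1=5.
Step 3. [r1c3∈{1}] only 1 remains possible at r1c3, so r1c3=1.
Step 4. [r6c1∈{2}] r6c1's peers cover all but 2 ⇒ r6c1=2.
Step 5. [r6c2∈{1}] only 1 remains possible at r6c2. So r6c2=1.
Step 6. [r1c6∈{2}] only 2 remains possible at r1c6 ⇒ r1c6=2.
Step 7. [r2c6∈{1}] r2c6's peers cover all but 1. So r2c6=1.
Step 8. [r5c3∈{6}] r5c3 has the single candidate 6, so r5c3=6.
Step 9. [r3c4∈{1}] nothing but 1 survives at r3c4 ⇒ r3c4=1.
Step 10. [r2c5∈{6}] r2c5 is down to just 6 ⇒ r2c5=6.
Step 11. [r3c3∈{5}] r3c3 is down to just 5. So r3c3=5.
Step 12. [r4c6∈{5}] nothing but 5 survives at r4c6. So r4c6=5.
Step 13. [r6c5∈{5}] r6c5 is down to just 5. So r6c5=5.
Step 14. [r1c5∈{3}] only 3 remains possible at r1c5 ⇒ r1c5=3.
Step 15. [r4c4∈{6}] r4c4's peers cover all but 6, so r4c4=6.

Answer: 6 4 1 5 3 2 / 3 5 2 4 6 1 / 4 6 5 1 2 3 / 1 2 3 6 4 5 / 5 3 6 2 1 4 / 2 1 4 3 5 6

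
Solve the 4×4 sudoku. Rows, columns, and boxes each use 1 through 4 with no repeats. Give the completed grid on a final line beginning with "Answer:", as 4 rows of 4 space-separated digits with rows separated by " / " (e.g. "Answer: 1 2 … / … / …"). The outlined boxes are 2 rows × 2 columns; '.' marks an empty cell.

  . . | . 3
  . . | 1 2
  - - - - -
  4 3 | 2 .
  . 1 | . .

Step 1. [r1c2∈{2,4}] col 2 places 2 nowhere but r1c2. So r1c2=2.
Step 2. [r1c3∈{4}] r1c3 has the single candidate 4. So r1c3=4.
Step 3. [r4c3∈{3}] nothing but 3 survives at r4c3 ⇒ r4c3=3.
Step 4. [r3c4∈{1}] only 1 remains possible at r3c4 ⇒ r3c4=1.
Step 5. [r4c4∈{4}] nothing but 4 survives at r4c4 ⇒ r4c4=4.
Step 6. [r2c1∈{3}] r2c1 has the single candidate 3, so r2c1=3.
Step 7. [r2c2∈{4}] nothing but 4 survives at r2c2. So r2c2=4.
Step 8. [r4c1∈{2}] r4c1 is down to just 2 ⇒ r4c1=2.
Step 9. [r1c1∈{1}] only 1 remains possible at r1c1. So r1c1=1.

Answer: 1 2 4 3 / 3 4 1 2 / 4 3 2 1 / 2 1 3 4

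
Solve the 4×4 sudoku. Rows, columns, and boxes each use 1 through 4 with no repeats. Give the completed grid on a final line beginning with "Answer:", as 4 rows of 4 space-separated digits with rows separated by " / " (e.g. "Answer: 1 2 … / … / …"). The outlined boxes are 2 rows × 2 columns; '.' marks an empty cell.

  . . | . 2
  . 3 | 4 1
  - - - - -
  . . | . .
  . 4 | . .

Step 1. [r4c4∈{3}] nothing but 3 survives at r4c4, so r4c4=3.
Step 2. [r3c2∈{1,2}] r3c2 is the only open cell in col 2 admitting 2 ⇒ r3c2=2.
Step 3. [r4c1∈{1}] nothing but 1 survives at r4c1 ⇒ r4c1=1.
Step 4. [r4c3∈{2}] only 2 remains possible at r4c3, so r4c3=2.
Step 5. [r1c1∈{4}] r1c1 is down to just 4. So r1c1=4.
Step 6. [r3c4∈{4}] nothing but 4 survives at r3c4. So r3c4=4.
Step 7. [r1c3∈{3}] r1c3 has the single candidate 3, so r1c3=3.
Step 8. [r3c3∈{1}] only 1 remains possible at r3c3. So r3c3=1.
Step 9. [r3c1∈{3}] r3c1's peers cover all but 3, so r3c1=3.
Step 10. [r1c2∈{1}] r1c2 has the single candidate 1. So r1c2=1.
Step 11. [r2c1∈{2}] r2c1 has the single candidate 2 ⇒ r2c1=2.

Answer: 4 1 3 2 / 2 3 4 1 / 3 2 1 4 / 1 4 2 3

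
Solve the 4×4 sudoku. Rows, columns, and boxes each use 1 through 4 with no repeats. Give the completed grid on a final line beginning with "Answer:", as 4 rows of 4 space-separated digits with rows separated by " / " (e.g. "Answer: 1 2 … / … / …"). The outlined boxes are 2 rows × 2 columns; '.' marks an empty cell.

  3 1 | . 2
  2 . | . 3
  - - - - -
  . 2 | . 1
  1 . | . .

Step 1. [r1c3∈{4}] r1c3's peers cover all but 4. So r1c3=4.
Step 2. [r4c2∈{3,4}] col 2 places 3 nowhere but r4c2, so r4c2=3.
Step 3. [r4c3∈{2}] r4c3 is down to just 2, so r4c3=2.
Step 4. [r3c3∈{3}] r3c3 has the single candidate 3. So r3c3=3.
Step 5. [r2c2∈{4}] r2c2 is down to just 4 ⇒ r2c2=4.
Step 6. [r2c3∈{1}] r2c3 has the single candidate 1 ⇒ r2c3=1.
Step 7. [r4c4∈{4}] only 4 remains possible at r4c4 ⇒ r4c4=4.
Step 8. [r3c1∈{4}] r3c1 has the single candidate 4, so r3c1=4.

Answer: 3 1 4 2 / 2 4 1 3 / 4 2 3 1 / 1 3 2 4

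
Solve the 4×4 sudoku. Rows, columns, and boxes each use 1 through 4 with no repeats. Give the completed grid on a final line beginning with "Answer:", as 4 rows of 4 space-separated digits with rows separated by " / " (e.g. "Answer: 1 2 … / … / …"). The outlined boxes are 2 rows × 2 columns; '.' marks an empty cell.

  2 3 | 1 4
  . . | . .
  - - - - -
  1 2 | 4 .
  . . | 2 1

Step 1. [r2c1∈{4}] nothing but 4 survives at r2c1 ⇒ r2c1=4.
Step 2. [r2c3∈{3}] nothing but 3 survives at r2c3, so r2c3=3.
Step 3. [r4c1∈{3}] r4c1 has the single candidate 3, so r4c1=3.
Step 4. [r4c2∈{4}] nothing but 4 survives at r4c2 ⇒ r4c2=4.
Step 5. [r3c4∈{3}] nothing but 3 survives at r3c4 ⇒ r3c4=3.
Step 6. [r2c4∈{2}] r2c4's peers cover all but 2 ⇒ r2c4=2.
Step 7. [r2c2∈{1}] only 1 remains possible at r2c2 ⇒ r2c2=1.

Answer: 2 3 1 4 / 4 1 3 2 / 1 2 4 3 / 3 4 2 1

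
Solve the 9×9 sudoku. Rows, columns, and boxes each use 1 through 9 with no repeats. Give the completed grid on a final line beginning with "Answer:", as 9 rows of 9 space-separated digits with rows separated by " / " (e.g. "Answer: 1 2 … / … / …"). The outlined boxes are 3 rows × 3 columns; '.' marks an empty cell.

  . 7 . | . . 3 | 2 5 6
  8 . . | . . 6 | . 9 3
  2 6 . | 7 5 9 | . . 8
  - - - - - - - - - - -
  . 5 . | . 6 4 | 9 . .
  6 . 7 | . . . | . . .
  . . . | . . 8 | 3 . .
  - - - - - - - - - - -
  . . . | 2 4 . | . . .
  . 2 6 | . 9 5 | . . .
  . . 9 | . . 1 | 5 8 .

Step 1. [r7c6∈{7}] only 7 remains possible at r7c6. So r7c6=7.
Step 2. [r4c3∈{1,2,3,8}] across row 4, 8 lands solely at r4c3, so r4c3=8.
Step 3. [r9c9∈{2,4,7}] r9c9 is the only open cell in row 9 admitting 2, so r9c9=2.
Step 4. [r6c8∈{1,2,4,6,7}] r6c8 is the only open cell in row 6 admitting 6. So r6c8=6.
Step 5. [r9c5∈{3}] r9c5 has the single candidate 3, so r9c5=3.
Step 6. [r9c2∈{4}] only 4 remains possible at r9c2. So r9c2=4.
Step 7. [r2c2∈{1}] r2c2 has the single candidate 1. So r2c2=1.
Step 8. [r1c3∈{4}] r1c3 has the single candidate 4, so r1c3=4.
Step 9. [r5c6∈{2}] nothing but 2 survives at r5c6 ⇒ r5c6=2.
Step 10. [r5c5∈{1}] r5c5's peers cover all but 1, so r5c5=1.
Step 11. [r5c8∈{4}] only 4 remains possible at r5c8. So r5c8=4.
Step 12. [r3c8∈{1}] only 1 remains possible at r3c8 ⇒ r3c8=1.
Step 13. [r7c8∈{3}] r7c8's peers cover all but 3. So r7c8=3.
Step 14. [r8c8∈{7}] nothing but 7 survives at r8c8. So r8c8=7.
Step 15. [r5c2∈{3,9}] col 2 places 3 nowhere but r5c2 ⇒ r5c2=3.
Step 16. [r4c1∈{1}] r4c1's peers cover all but 1 ⇒ r4c1=1.
Step 17. [r6c9∈{1,5,7}] in row 6, 1 fits only at r6c9, so r6c9=1.
Step 18. [r7c3∈{1,5}] 1 has one home in col 3: r7c3, so r7c3=1.
Step 19. [r6c2∈{9}] r6c2 has the single candidate 9, so r6c2=9.
Step 20. [r3c7∈{4}] only 4 remains possible at r3c7. So r3c7=4.
Step 21. [r5c9∈{5}] nothing but 5 survives at r5c9 ⇒ r5c9=5.
Step 22. [r1c4∈{1,8}] across row 1, 1 lands solely at r1c4 ⇒ r1c4=1.
Step 23. [r2c3∈{5}] nothing but 5 survives at r2c3, so r2c3=5.
Step 24. [r5c4∈{9}] only 9 remains possible at r5c4. So r5c4=9.
Step 25. [r8c1∈{3}] r8c1 is down to just 3 ⇒ r8c1=3.
Step 26. [r7c7∈{6}] only 6 remains possible at r7c7, so r7c7=6.
Step 27. [r1c5∈{8}] r1c5's peers cover all but 8, so r1c5=8.
Step 28. [r6c4∈{5}] nothing but 5 survives at r6c4 ⇒ r6c4=5.
Step 29. [r7c1∈{5}] r7c1 is down to just 5, so r7c1=5.
Step 30. [r7c9∈{9}] r7c9 has the single candidate 9 ⇒ r7c9=9.
Step 31. [r6c5∈{7}] r6c5 has the single candidate 7. So r6c5=7.
Step 32. [r8c4∈{8}] only 8 remains possible at r8c4 ⇒ r8c4=8.
Step 33. [r9c4∈{6}] r9c4 has the single candidate 6. So r9c4=6.
Step 34. [r4c4∈{3}] r4c4's peers cover all but 3, so r4c4=3.
Step 35. [r3c3∈{3}] nothing but 3 survives at r3c3, so r3c3=3.
Step 36. [r6c1∈{4}] r6c1 has the single candidate 4 ⇒ r6c1=4.
Step 37. [r6c3∈{2}] r6c3 is down to just 2 ⇒ r6c3=2.
Step 38. [r8c9∈{4}] r8c9 has the single candidate 4, so r8c9=4.
Step 39. [r2c7∈{7}] r2c7's peers cover all but 7, so r2c7=7.
Step 40. [r2c4∈{4}] r2c4 is down to just 4 ⇒ r2c4=4.
Step 41. [r4c8∈{2}] r4c8 has the single candidate 2 ⇒ r4c8=2.
Step 42. [r7c2∈{8}] r7c2 is down to just 8. So r7c2=8.
Step 43. [r9c1∈{7}] nothing but 7 survives at r9c1. So r9c1=7.
Step 44. [r1c1∈{9}] nothing but 9 survives at r1c1 ⇒ r1c1=9.
Step 45. [r5c7∈{8}] r5c7 is down to just 8. So r5c7=8.
Step 46. [r2c5∈{2}] r2c5 has the single candidate 2, so r2c5=2.
Step 47. [r8c7∈{1}] r8c7 has the single candidate 1 ⇒ r8c7=1.
Step 48. [r4c9∈{7}] only 7 remains possible at r4c9, so r4c9=7.

Answer: 9 7 4 1 8 3 2 5 6 / 8 1 5 4 2 6 7 9 3 / 2 6 3 7 5 9 4 1 8 / 1 5 8 3 6 4 9 2 7 / 6 3 7 9 1 2 8 4 5 / 4 9 2 5 7 8 3 6 1 / 5 8 1 2 4 7 6 3 9 / 3 2 6 8 9 5 1 7 4 / 7 4 9 6 3 1 5 8 2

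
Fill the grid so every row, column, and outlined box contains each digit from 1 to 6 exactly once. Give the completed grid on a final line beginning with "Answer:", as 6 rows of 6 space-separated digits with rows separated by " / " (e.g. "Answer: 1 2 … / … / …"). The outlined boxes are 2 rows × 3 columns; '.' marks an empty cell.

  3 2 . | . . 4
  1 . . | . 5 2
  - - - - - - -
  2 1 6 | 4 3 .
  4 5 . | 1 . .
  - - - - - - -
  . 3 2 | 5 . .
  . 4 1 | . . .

Step 1. [r5c1∈{6}] r5c1's peers cover all but 6 ⇒ r5c1=6.
Step 2. [r1c4∈{6}] nothing but 6 survives at r1c4, so r1c4=6.
Step 3. [r4c6∈{6}] nothing but 6 survives at r4c6 ⇒ r4c6=6.
Step 4. [r6c4∈{2,3}] 2 has one home in col 4: r6c4 ⇒ r6c4=2.
Step 5. [r5c5∈{1,4}] row 5 places 4 nowhere but r5c5 ⇒ r5c5=4.
Step 6. [r6c5∈{6}] r6c5's peers cover all but 6. So r6c5=6.
Step 7. [r2c4∈{3}] r2c4 has the single candidate 3 ⇒ r2c4=3.
Step 8. [r4c3∈{3}] r4c3 has the single candidate 3 ⇒ r4c3=3.
Step 9. [r1c3∈{5}] r1c3 is down to just 5. So r1c3=5.
Step 10. [r6c1∈{5}] only 5 remains possible at r6c1. So r6c1=5.
Step 11. [r2c2∈{6}] r2c2 is down to just 6. So r2c2=6.
Step 12. [r2c3∈{4}] nothing but 4 survives at r2c3 ⇒ r2c3=4.
Step 13. [r1c5∈{1}] r1c5 has the single candidate 1, so r1c5=1.
Step 14. [r5c6∈{1}] r5c6 has the single candidate 1. So r5c6=1.
Step 15. [r4c5∈{2}] r4c5 has the single candidate 2. So r4c5=2.
Step 16. [r6c6∈{3}] r6c6's peers cover all but 3 ⇒ r6c6=3.
Step 17. [r3c6∈{5}] r3c6 has the single candidate 5. So r3c6=5.

Answer: 3 2 5 6 1 4 / 1 6 4 3 5 2 / 2 1 6 4 3 5 / 4 5 3 1 2 6 / 6 3 2 5 4 1 / 5 4 1 2 6 3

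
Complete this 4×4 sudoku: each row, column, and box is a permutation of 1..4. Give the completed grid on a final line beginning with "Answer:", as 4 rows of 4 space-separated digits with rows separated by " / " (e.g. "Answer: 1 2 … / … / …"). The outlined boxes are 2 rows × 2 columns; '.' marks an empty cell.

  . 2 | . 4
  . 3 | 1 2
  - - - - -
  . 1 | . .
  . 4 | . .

Step 1. [r3c4∈{3}] r3c4 has the single candidate 3, so r3c4=3.
Step 2. [r4c3∈{2}] r4c3 has the single candidate 2 ⇒ r4c3=2.
Step 3. [r3c3∈{4}] only 4 remains possible at r3c3 ⇒ r3c3=4.
Step 4. [r1c3∈{3}] r1c3's peers cover all but 3, so r1c3=3.
Step 5. [r4c1∈{3}] r4c1 has the single candidate 3 ⇒ r4c1=3.
Step 6. [r3c1∈{2}] only 2 remains possible at r3c1 ⇒ r3c1=2.
Step 7. [r4c4∈{1}] nothing but 1 survives at r4c4 ⇒ r4c4=1.
Step 8. [r2c1∈{4}] r2c1 is down to just 4 ⇒ r2c1=4.
Step 9. [r1c1∈{1}] r1c1 is down to just 1, so r1c1=1.

Answer: 1 2 3 4 / 4 3 1 2 / 2 1 4 3 / 3 4 2 1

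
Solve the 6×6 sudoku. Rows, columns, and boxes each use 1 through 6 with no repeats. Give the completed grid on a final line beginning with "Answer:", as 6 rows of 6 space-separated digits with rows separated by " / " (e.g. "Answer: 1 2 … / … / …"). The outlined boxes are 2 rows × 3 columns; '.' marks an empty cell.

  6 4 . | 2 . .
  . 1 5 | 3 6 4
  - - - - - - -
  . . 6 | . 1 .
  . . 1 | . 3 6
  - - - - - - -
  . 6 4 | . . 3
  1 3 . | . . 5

Step 1. [r5c1∈{2,5}] row 5 places 5 nowhere but r5c1. So r5c1=5.
Step 2. [r6c5∈{2,4}] r6c5 is the only open cell in col 5 admitting 4 ⇒ r6c5=4.
Step 3. [r3c1∈{2,3,4}] r3c1 is the only open cell in row 3 admitting 3. So r3c1=3.
Step 4. [r3c4∈{4,5}] r3c4 is the only open cell in row 3 admitting 4, so r3c4=4.
Step 5. [r3c2∈{2,5}] in row 3, 5 fits only at r3c2, so r3c2=5.
Step 6. [r2c1∈{2}] nothing but 2 survives at r2c1, so r2c1=2.
Step 7. [r5c4∈{1}] r5c4 is down to just 1 ⇒ r5c4=1.
Step 8. [r1c5∈{5}] r1c5's peers cover all but 5 ⇒ r1c5=5.
Step 9. [r5c5∈{2}] only 2 remains possible at r5c5, so r5c5=2.
Step 10. [r4c4∈{5}] nothing but 5 survives at r4c4, so r4c4=5.
Step 11. [r1c6∈{1}] r1c6's peers cover all but 1. So r1c6=1.
Step 12. [r4c2∈{2}] r4c2 is down to just 2, so r4c2=2.
Step 13. [r4c1∈{4}] r4c1 has the single candidate 4 ⇒ r4c1=4.
Step 14. [r6c4∈{6}] r6c4's peers cover all but 6. So r6c4=6.
Step 15. [r6c3∈{2}] r6c3 has the single candidate 2 ⇒ r6c3=2.
Step 16. [r1c3∈{3}] r1c3 has the single candidate 3. So r1c3=3.
Step 17. [r3c6∈{2}] r3c6 has the single candidate 2, so r3c6=2.

Answer: 6 4 3 2 5 1 / 2 1 5 3 6 4 / 3 5 6 4 1 2 / 4 2 1 5 3 6 / 5 6 4 1 2 3 / 1 3 2 6 4 5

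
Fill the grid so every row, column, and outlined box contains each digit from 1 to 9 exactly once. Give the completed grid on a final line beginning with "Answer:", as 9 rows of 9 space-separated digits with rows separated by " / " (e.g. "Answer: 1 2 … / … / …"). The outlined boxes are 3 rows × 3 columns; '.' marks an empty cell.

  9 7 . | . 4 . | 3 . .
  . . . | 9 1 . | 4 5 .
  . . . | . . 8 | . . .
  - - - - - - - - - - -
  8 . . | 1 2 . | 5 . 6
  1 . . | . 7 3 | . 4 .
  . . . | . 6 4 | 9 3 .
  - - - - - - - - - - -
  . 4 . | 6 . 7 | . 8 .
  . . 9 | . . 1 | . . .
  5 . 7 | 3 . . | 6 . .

Step 1. [r2c9∈{2,7,8}] across row 2, 7 lands solely at r2c9, so r2c9=7.
Step 2. [r6c9∈{1,2,8}] r6c9 is the only open cell in row 6 admitting 1 ⇒ r6c9=1.
Step 3. [r1c6∈{2,5,6}] across col 6, 5 lands solely at r1c6, so r1c6=5.
Step 4. [r1c4∈{2}] r1c4 is down to just 2. So r1c4=2.
Step 5. [r9c6∈{2,9}] 2 has one home in col 6: r9c6 ⇒ r9c6=2.
Step 6. [r5c2∈{2,5,6,9}] in row 5, 9 fits only at r5c2, so r5c2=9.
Step 7. [r5c3∈{2,5,6}] row 5 places 6 nowhere but r5c3 ⇒ r5c3=6.
Step 8. [r3c1∈{2,3,4,6}] 4 has one home in col 1: r3c1, so r3c1=4.
Step 9. [r4c2∈{3}] r4c2's peers cover all but 3, so r4c2=3.
Step 10. [r5c7∈{2,8}] r5c7 is the only open cell in col 7 admitting 8 ⇒ r5c7=8.
Step 11. [r5c9∈{2}] r5c9 is down to just 2, so r5c9=2.
Step 12. [r8c4∈{4,5,8}] across col 4, 4 lands solely at r8c4 ⇒ r8c4=4.
Step 13. [r3c9∈{9}] r3c9's peers cover all but 9. So r3c9=9.
Step 14. [r8c7∈{2,7}] in col 7, 7 fits only at r8c7. So r8c7=7.
Step 15. [r8c8∈{2}] only 2 remains possible at r8c8, so r8c8=2.
Step 16. [r7c7∈{1}] r7c7 is down to just 1, so r7c7=1.
Step 17. [r3c7∈{2}] nothing but 2 survives at r3c7 ⇒ r3c7=2.
Step 18. [r7c5∈{5,9}] across row 7, 9 lands solely at r7c5. So r7c5=9.
Step 19. [r2c6∈{6}] r2c6 is down to just 6, so r2c6=6.
Step 20. [r3c2∈{1,5,6}] across box 1, 6 lands solely at r3c2 ⇒ r3c2=6.
Step 21. [r3c3∈{1,3,5}] 5 has one home in row 3: r3c3, so r3c3=5.
Step 22. [r6c3∈{2}] r6c3 is down to just 2 ⇒ r6c3=2.
Step 23. [r7c3∈{3}] r7c3's peers cover all but 3 ⇒ r7c3=3.
Step 24. [r8c2∈{8}] r8c2 has the single candidate 8 ⇒ r8c2=8.
Step 25. [r1c3∈{1,8}] col 3 places 1 nowhere but r1c3, so r1c3=1.
Step 26. [r7c1∈{2}] r7c1 is down to just 2 ⇒ r7c1=2.
Step 27. [r8c5∈{5}] nothing but 5 survives at r8c5, so r8c5=5.
Step 28. [r6c2∈{5}] r6c2 has the single candidate 5. So r6c2=5.
Step 29. [r4c3∈{4}] nothing but 4 survives at r4c3, so r4c3=4.
Step 30. [r3c4∈{7}] r3c4's peers cover all but 7. So r3c4=7.
Step 31. [r4c6∈{9}] nothing but 9 survives at r4c6 ⇒ r4c6=9.
Step 32. [r9c8∈{9}] nothing but 9 survives at r9c8 ⇒ r9c8=9.
Step 33. [r2c2∈{2}] r2c2 has the single candidate 2. So r2c2=2.
Step 34. [r8c9∈{3}] r8c9's peers cover all but 3, so r8c9=3.
Step 35. [r1c9∈{8}] r1c9 has the single candidate 8. So r1c9=8.
Step 36. [r6c1∈{7}] r6c1 has the single candidate 7. So r6c1=7.
Step 37. [r9c9∈{4}] r9c9's peers cover all but 4 ⇒ r9c9=4.
Step 38. [r9c5∈{8}] r9c5's peers cover all but 8. So r9c5=8.
Step 39. [r5c4∈{5}] r5c4's peers cover all but 5, so r5c4=5.
Step 40. [r7c9∈{5}] r7c9 is down to just 5, so r7c9=5.
Step 41. [r3c8∈{1}] r3c8's peers cover all but 1 ⇒ r3c8=1.
Step 42. [r6c4∈{8}] r6c4 is down to just 8 ⇒ r6c4=8.
Step 43. [r8c1∈{6}] nothing but 6 survives at r8c1 ⇒ r8c1=6.
Step 44. [r9c2∈{1}] r9c2's peers cover all but 1. So r9c2=1.
Step 45. [r2c3∈{8}] nothing but 8 survives at r2c3, so r2c3=8.
Step 46. [r2c1∈{3}] only 3 remains possible at r2c1 ⇒ r2c1=3.
Step 47. [r4c8∈{7}] nothing but 7 survives at r4c8, so r4c8=7.
Step 48. [r1c8∈{6}] r1c8 is down to just 6, so r1c8=6.
Step 49. [r3c5∈{3}] r3c5's peers cover all but 3, so r3c5=3.

Answer: 9 7 1 2 4 5 3 6 8 / 3 2 8 9 1 6 4 5 7 / 4 6 5 7 3 8 2 1 9 / 8 3 4 1 2 9 5 7 6 / 1 9 6 5 7 3 8 4 2 / 7 5 2 8 6 4 9 3 1 / 2 4 3 6 9 7 1 8 5 / 6 8 9 4 5 1 7 2 3 / 5 1 7 3 8 2 6 9 4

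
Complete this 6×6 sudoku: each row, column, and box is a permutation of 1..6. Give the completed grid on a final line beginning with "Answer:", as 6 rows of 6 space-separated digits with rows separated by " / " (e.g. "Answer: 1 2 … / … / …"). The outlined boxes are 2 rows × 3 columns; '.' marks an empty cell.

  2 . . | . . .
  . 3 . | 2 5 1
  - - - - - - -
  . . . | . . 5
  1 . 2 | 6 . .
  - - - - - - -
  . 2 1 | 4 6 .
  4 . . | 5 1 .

Step 1. [r2c1∈{6}] nothing but 6 survives at r2c1, so r2c1=6.
Step 2. [r5c6∈{3}] only 3 remains possible at r5c6 ⇒ r5c6=3.
Step 3. [r4c6∈{4}] r4c6's peers cover all but 4 ⇒ r4c6=4.
Step 4. [r3c1∈{3}] nothing but 3 survives at r3c1, so r3c1=3.
Step 5. [r2c3∈{4}] r2c3 has the single candidate 4 ⇒ r2c3=4.
Step 6. [r6c2∈{6}] r6c2 has the single candidate 6, so r6c2=6.
Step 7. [r4c5∈{3}] r4c5 has the single candidate 3, so r4c5=3.
Step 8. [r4c2∈{5}] nothing but 5 survives at r4c2. So r4c2=5.
Step 9. [r3c5∈{2}] r3c5 has the single candidate 2 ⇒ r3c5=2.
Step 10. [r5c1∈{5}] nothing but 5 survives at r5c1. So r5c1=5.
Step 11. [r6c3∈{3}] only 3 remains possible at r6c3, so r6c3=3.
Step 12. [r1c4∈{3}] r1c4 has the single candidate 3, so r1c4=3.
Step 13. [r3c4∈{1}] only 1 remains possible at r3c4 ⇒ r3c4=1.
Step 14. [r3c2∈{4}] nothing but 4 survives at r3c2. So r3c2=4.
Step 15. [r6c6∈{2}] r6c6 is down to just 2. So r6c6=2.
Step 16. [r3c3∈{6}] only 6 remains possible at r3c3. So r3c3=6.
Step 17. [r1c6∈{6}] r1c6 is down to just 6 ⇒ r1c6=6.
Step 18. [r1c3∈{5}] nothing but 5 survives at r1c3. So r1c3=5.
Step 19. [r1c2∈{1}] nothing but 1 survives at r1c2 ⇒ r1c2=1.
Step 20. [r1c5∈{4}] r1c5's peers cover all but 4 ⇒ r1c5=4.

Answer: 2 1 5 3 4 6 / 6 3 4 2 5 1 / 3 4 6 1 2 5 / 1 5 2 6 3 4 / 5 2 1 4 6 3 / 4 6 3 5 1 2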